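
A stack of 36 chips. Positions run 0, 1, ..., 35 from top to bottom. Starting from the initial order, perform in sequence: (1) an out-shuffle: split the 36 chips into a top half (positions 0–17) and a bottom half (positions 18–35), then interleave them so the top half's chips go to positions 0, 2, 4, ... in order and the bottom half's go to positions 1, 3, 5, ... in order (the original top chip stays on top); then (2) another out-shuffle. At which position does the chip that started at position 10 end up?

Track the chip from position 10 forward through each operation:
  after op 1 (out-shuffle): 10 → 20
  after op 2 (out-shuffle): 20 → 5

5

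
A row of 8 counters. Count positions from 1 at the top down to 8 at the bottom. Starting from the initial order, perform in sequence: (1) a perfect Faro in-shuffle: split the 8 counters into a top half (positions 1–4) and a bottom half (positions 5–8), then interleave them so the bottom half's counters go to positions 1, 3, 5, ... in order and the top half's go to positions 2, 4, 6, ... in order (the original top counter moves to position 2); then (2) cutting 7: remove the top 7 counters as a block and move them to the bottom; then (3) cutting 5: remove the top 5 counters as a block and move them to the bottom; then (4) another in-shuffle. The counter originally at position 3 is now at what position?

Track the counter from position 3 forward through each operation:
  after op 1 (in-shuffle): 3 → 6
  after op 2 (cut 7): 6 → 7
  after op 3 (cut 5): 7 → 2
  after op 4 (in-shuffle): 2 → 4

4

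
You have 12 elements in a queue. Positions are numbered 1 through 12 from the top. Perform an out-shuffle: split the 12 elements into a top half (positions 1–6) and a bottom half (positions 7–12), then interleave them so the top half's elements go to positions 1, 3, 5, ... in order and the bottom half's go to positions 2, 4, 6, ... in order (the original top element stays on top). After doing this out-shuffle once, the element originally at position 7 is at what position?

2

Track the element's position through each out-shuffle:
7 → 2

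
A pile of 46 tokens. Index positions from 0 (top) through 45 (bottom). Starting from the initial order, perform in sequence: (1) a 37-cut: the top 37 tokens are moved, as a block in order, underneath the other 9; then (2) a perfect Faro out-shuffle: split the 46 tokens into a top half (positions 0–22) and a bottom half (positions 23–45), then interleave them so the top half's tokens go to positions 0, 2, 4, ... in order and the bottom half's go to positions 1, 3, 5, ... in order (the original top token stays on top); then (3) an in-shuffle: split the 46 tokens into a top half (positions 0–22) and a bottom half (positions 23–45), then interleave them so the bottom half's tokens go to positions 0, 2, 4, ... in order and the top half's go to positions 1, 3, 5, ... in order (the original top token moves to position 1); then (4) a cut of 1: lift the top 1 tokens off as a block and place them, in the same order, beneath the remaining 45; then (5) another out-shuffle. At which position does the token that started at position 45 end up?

Track the token from position 45 forward through each operation:
  after op 1 (cut 37): 45 → 8
  after op 2 (out-shuffle): 8 → 16
  after op 3 (in-shuffle): 16 → 33
  after op 4 (cut 1): 33 → 32
  after op 5 (out-shuffle): 32 → 19

19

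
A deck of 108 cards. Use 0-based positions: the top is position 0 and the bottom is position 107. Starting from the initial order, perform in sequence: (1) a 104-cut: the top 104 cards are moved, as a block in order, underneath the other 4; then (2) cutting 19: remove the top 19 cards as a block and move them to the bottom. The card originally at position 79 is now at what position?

64

Track the card from position 79 forward through each operation:
  after op 1 (cut 104): 79 → 83
  after op 2 (cut 19): 83 → 64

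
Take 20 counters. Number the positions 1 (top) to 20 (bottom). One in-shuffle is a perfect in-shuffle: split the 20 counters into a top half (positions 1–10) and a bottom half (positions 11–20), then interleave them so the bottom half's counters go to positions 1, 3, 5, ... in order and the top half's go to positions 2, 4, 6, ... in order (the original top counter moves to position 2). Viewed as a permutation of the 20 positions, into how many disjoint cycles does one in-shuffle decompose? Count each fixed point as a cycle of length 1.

5

Trace each unvisited position around until it returns:
(1 2 4 8 16 11) (3 6 12) (5 10 20 19 17 13) (7 14) (9 18 15)
5 cycles in total.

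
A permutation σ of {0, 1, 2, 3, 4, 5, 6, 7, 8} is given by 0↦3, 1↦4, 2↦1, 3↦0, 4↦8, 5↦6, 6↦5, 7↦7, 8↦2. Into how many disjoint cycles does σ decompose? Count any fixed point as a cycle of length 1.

4

Cycle decomposition: (0 3) (1 4 8 2) (5 6) (7).
4 cycles.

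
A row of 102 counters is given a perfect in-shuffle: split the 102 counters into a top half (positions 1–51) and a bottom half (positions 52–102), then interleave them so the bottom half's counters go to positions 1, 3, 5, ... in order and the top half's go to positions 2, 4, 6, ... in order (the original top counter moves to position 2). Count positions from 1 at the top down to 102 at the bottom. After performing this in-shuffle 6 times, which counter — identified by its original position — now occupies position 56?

91

Work backwards from position 56, undoing one in-shuffle at a time:
56 ← 28 ← 14 ← 7 ← 55 ← 79 ← 91
So the counter now at position 56 started at position 91.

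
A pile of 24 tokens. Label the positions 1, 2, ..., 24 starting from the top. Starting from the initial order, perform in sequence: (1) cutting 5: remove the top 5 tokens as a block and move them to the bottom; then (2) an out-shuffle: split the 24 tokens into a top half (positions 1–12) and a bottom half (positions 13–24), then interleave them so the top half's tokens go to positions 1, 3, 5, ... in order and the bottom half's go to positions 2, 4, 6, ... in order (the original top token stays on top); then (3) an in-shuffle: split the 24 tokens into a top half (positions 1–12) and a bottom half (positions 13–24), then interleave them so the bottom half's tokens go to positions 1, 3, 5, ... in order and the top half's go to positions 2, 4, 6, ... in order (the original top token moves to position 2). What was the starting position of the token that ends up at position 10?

8

Undo the operations in reverse order, starting from position 10:
  undo op 3 (in-shuffle, from top half): 10 ← 5
  undo op 2 (out-shuffle, from top half): 5 ← 3
  undo op 1 (cut 5): 3 ← 8
So the token at position 10 came from original position 8.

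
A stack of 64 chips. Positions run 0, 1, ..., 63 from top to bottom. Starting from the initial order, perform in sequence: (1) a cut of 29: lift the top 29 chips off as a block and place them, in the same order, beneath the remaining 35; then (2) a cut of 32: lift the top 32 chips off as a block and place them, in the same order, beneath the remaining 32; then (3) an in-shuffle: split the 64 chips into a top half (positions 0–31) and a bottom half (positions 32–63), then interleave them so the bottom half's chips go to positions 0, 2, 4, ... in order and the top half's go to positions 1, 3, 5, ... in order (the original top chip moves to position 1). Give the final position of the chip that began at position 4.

Track the chip from position 4 forward through each operation:
  after op 1 (cut 29): 4 → 39
  after op 2 (cut 32): 39 → 7
  after op 3 (in-shuffle): 7 → 15

15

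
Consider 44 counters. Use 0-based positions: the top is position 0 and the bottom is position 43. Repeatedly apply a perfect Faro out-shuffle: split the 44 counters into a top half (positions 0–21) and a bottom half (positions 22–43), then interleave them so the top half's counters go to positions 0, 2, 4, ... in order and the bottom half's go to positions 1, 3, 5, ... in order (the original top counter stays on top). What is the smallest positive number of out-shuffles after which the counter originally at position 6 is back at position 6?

Follow position 6 under repeated out-shuffles:
6 → 12 → 24 → 5 → 10 → 20 → 40 → 37 → 31 → 19 → 38 → 33 → 23 → 3 → 6
It first returns after 14 out-shuffles.

14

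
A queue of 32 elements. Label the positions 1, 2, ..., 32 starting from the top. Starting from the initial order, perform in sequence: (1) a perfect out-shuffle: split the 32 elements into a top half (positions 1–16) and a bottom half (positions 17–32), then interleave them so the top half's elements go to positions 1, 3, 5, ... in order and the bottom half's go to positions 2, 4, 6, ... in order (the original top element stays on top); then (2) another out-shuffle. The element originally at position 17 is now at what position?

3

Track the element from position 17 forward through each operation:
  after op 1 (out-shuffle): 17 → 2
  after op 2 (out-shuffle): 2 → 3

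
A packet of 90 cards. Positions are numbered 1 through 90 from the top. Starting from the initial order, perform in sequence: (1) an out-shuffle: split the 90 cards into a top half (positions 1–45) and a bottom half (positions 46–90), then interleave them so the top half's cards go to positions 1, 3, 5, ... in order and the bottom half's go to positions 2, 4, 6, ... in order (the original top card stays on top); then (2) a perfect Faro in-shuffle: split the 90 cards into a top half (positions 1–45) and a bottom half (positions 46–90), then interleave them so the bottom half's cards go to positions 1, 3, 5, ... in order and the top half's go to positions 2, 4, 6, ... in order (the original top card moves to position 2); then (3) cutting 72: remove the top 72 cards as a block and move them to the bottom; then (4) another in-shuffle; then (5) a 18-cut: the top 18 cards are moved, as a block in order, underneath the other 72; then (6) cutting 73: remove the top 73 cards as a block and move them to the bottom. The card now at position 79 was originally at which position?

6

Undo the operations in reverse order, starting from position 79:
  undo op 6 (cut 73): 79 ← 62
  undo op 5 (cut 18): 62 ← 80
  undo op 4 (in-shuffle, from top half): 80 ← 40
  undo op 3 (cut 72): 40 ← 22
  undo op 2 (in-shuffle, from top half): 22 ← 11
  undo op 1 (out-shuffle, from top half): 11 ← 6
So the card at position 79 came from original position 6.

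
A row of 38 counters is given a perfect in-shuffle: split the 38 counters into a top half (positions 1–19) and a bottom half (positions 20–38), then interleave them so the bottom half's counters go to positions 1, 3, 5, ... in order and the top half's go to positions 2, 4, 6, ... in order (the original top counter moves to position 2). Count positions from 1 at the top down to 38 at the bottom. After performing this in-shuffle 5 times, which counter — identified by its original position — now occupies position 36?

Work backwards from position 36, undoing one in-shuffle at a time:
36 ← 18 ← 9 ← 24 ← 12 ← 6
So the counter now at position 36 started at position 6.

6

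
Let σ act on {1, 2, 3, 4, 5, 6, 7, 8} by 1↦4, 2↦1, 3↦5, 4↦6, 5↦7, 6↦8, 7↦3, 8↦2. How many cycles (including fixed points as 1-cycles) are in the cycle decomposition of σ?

Cycle decomposition: (1 4 6 8 2) (3 5 7).
2 cycles.

2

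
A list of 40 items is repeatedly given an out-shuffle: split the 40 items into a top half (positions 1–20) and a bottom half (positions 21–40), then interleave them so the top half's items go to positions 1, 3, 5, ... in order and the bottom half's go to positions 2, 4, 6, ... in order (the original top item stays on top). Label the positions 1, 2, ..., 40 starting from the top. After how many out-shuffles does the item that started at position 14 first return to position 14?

2

Follow position 14 under repeated out-shuffles:
14 → 27 → 14
It first returns after 2 out-shuffles.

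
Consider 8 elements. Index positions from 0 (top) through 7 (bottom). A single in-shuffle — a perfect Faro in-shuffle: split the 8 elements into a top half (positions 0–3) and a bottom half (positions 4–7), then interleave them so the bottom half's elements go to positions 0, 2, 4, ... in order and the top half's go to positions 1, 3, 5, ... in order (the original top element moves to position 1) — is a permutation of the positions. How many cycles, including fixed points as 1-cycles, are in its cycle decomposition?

Trace each unvisited position around until it returns:
(0 1 3 7 6 4) (2 5)
2 cycles in total.

2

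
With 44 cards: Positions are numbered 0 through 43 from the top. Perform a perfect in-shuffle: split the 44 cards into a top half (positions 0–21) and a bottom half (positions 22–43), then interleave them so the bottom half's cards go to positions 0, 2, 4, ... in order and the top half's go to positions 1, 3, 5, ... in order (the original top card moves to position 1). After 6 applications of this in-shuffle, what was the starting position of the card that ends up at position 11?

2

Work backwards from position 11, undoing one in-shuffle at a time:
11 ← 5 ← 2 ← 23 ← 11 ← 5 ← 2
So the card now at position 11 started at position 2.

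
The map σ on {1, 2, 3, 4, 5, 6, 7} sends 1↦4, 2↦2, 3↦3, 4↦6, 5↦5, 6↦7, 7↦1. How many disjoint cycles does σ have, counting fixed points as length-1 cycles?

4

Cycle decomposition: (1 4 6 7) (2) (3) (5).
4 cycles.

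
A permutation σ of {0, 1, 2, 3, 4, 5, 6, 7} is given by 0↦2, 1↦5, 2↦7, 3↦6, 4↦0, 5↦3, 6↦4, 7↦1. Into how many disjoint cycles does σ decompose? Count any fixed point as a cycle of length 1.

Cycle decomposition: (0 2 7 1 5 3 6 4).
1 cycle.

1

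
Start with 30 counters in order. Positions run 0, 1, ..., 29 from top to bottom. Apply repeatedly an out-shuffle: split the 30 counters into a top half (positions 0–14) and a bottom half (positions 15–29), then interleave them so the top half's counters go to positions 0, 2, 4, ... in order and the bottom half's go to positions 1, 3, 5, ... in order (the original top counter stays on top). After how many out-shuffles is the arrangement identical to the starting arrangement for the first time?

28

The out-shuffle permutes the 30 positions with cycle lengths [1, 1, 28].
Every counter is home exactly when every cycle has completed a whole number of laps, i.e. after lcm(1, 28) = 28 out-shuffles.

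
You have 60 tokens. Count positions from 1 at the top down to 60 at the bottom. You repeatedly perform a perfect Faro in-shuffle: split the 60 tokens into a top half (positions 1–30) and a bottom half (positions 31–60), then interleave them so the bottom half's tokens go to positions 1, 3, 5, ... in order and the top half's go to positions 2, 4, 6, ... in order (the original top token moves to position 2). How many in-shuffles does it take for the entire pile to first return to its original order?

The in-shuffle permutes the 60 positions with cycle lengths [60].
Every token is home exactly when every cycle has completed a whole number of laps, i.e. after lcm(60) = 60 in-shuffles.

60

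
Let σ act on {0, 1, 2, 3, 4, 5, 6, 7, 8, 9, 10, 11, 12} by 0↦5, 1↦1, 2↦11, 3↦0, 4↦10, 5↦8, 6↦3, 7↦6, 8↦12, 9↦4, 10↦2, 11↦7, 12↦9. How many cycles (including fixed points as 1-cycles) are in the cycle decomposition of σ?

Cycle decomposition: (0 5 8 12 9 4 10 2 11 7 6 3) (1).
2 cycles.

2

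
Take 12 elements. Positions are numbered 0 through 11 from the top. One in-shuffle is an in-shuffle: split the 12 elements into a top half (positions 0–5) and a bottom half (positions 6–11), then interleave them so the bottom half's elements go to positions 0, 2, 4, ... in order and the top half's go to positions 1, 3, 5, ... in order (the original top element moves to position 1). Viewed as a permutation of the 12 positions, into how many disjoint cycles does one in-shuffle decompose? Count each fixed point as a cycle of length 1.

Trace each unvisited position around until it returns:
(0 1 3 7 2 5 ... len 12)
1 cycle in total.

1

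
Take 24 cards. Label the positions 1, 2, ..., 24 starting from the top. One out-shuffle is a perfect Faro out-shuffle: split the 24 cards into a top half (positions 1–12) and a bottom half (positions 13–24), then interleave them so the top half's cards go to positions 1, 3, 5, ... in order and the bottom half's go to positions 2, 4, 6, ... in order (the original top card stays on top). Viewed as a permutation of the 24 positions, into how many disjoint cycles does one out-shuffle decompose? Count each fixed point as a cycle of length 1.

Trace each unvisited position around until it returns:
(1) (2 3 5 9 17 10 ... len 11) (6 11 21 18 12 23 ... len 11) (24)
4 cycles in total.

4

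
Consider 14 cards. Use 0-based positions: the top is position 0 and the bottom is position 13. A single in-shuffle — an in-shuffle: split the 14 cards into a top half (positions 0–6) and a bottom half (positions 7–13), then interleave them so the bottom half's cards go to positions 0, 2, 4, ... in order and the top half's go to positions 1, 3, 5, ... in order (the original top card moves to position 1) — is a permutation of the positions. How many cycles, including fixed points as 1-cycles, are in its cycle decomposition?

4

Trace each unvisited position around until it returns:
(0 1 3 7) (2 5 11 8) (4 9) (6 13 12 10)
4 cycles in total.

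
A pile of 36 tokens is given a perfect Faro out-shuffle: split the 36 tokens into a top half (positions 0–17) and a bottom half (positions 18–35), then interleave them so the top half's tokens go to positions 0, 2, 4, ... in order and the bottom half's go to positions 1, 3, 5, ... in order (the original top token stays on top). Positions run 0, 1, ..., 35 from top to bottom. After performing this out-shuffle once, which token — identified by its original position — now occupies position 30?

15

Work backwards from position 30, undoing one out-shuffle at a time:
30 ← 15
So the token now at position 30 started at position 15.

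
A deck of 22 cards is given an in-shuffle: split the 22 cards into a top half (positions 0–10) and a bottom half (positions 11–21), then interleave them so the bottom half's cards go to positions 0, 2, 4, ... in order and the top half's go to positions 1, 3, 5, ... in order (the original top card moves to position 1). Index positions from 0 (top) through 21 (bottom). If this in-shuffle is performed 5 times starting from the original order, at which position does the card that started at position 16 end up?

14

Track the card's position through each in-shuffle:
16 → 10 → 21 → 20 → 18 → 14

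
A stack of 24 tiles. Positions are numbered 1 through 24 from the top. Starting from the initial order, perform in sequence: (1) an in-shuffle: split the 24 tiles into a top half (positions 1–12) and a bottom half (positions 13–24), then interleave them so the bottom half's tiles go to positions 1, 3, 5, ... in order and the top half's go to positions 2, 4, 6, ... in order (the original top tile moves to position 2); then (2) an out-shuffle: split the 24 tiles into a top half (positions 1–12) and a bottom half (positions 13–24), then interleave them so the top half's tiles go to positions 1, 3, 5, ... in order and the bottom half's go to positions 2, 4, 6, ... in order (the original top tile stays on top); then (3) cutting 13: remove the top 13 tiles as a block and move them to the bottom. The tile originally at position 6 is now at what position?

Track the tile from position 6 forward through each operation:
  after op 1 (in-shuffle): 6 → 12
  after op 2 (out-shuffle): 12 → 23
  after op 3 (cut 13): 23 → 10

10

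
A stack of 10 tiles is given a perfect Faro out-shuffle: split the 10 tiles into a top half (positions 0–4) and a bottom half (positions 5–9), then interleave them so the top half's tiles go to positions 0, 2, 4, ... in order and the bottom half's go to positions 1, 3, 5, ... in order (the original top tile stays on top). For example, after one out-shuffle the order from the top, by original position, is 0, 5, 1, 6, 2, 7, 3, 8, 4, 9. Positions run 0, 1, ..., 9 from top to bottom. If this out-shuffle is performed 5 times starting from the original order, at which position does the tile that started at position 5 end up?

7

Track the tile's position through each out-shuffle:
5 → 1 → 2 → 4 → 8 → 7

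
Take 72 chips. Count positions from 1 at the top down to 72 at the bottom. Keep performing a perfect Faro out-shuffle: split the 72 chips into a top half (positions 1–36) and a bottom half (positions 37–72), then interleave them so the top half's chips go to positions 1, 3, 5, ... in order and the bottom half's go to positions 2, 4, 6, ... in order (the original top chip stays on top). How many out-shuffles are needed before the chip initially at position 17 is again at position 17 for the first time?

35

Follow position 17 under repeated out-shuffles:
17 → 33 → 65 → 58 → 44 → 16 → 31 → 61 → ... → 17 (length 35)
It first returns after 35 out-shuffles.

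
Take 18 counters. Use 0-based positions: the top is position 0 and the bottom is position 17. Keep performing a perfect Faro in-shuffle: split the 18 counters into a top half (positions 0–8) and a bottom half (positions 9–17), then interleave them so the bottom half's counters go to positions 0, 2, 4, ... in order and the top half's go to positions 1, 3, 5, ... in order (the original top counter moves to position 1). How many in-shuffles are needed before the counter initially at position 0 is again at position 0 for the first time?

18

Follow position 0 under repeated in-shuffles:
0 → 1 → 3 → 7 → 15 → 12 → 6 → 13 → 8 → 17 → 16 → 14 → 10 → 2 → 5 → 11 → 4 → 9 → 0
It first returns after 18 in-shuffles.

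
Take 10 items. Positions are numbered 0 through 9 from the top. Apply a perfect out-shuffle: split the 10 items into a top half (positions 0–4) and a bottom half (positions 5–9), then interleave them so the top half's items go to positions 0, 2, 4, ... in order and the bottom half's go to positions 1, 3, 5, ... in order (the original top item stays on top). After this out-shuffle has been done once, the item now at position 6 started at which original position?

3

Work backwards from position 6, undoing one out-shuffle at a time:
6 ← 3
So the item now at position 6 started at position 3.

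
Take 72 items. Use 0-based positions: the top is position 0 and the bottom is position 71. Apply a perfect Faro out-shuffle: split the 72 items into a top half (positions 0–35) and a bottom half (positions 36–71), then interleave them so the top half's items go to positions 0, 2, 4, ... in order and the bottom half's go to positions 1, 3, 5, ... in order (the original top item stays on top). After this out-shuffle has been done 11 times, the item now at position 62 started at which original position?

46

Work backwards from position 62, undoing one out-shuffle at a time:
62 ← 31 ← 51 ← 61 ← 66 ← 33 ← 52 ← 26 ← 13 ← 42 ← 21 ← 46
So the item now at position 62 started at position 46.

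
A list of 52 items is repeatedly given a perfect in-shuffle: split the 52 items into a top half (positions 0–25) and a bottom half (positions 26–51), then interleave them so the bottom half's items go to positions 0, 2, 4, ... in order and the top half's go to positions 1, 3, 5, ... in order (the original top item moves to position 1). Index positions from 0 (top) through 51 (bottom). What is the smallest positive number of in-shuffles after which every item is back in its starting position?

The in-shuffle permutes the 52 positions with cycle lengths [52].
Every item is home exactly when every cycle has completed a whole number of laps, i.e. after lcm(52) = 52 in-shuffles.

52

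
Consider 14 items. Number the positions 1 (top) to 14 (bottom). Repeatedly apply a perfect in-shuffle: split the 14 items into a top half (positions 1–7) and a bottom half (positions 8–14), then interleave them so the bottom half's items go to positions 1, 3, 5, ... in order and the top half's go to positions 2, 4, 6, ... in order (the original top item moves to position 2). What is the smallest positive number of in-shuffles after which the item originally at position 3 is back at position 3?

Follow position 3 under repeated in-shuffles:
3 → 6 → 12 → 9 → 3
It first returns after 4 in-shuffles.

4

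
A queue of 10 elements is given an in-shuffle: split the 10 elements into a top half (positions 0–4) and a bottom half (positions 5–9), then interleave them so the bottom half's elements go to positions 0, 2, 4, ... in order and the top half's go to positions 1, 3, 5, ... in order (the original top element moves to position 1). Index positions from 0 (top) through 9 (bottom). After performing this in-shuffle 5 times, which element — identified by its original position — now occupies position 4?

Work backwards from position 4, undoing one in-shuffle at a time:
4 ← 7 ← 3 ← 1 ← 0 ← 5
So the element now at position 4 started at position 5.

5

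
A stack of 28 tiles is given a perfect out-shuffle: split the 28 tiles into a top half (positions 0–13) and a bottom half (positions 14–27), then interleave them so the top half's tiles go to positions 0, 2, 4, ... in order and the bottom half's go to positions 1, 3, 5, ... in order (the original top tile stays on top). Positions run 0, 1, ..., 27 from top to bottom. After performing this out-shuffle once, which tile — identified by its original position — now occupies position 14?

Work backwards from position 14, undoing one out-shuffle at a time:
14 ← 7
So the tile now at position 14 started at position 7.

7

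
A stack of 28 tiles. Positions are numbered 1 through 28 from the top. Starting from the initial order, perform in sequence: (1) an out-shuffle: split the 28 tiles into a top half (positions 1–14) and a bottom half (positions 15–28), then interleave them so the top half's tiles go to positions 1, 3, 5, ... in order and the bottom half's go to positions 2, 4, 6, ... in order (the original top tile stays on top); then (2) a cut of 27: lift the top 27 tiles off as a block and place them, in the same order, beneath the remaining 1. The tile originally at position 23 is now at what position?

Track the tile from position 23 forward through each operation:
  after op 1 (out-shuffle): 23 → 18
  after op 2 (cut 27): 18 → 19

19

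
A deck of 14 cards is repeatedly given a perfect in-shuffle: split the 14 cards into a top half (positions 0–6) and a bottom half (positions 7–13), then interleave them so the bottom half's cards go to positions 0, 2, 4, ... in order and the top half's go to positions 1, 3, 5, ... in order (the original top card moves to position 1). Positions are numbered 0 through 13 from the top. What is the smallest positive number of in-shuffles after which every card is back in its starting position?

The in-shuffle permutes the 14 positions with cycle lengths [2, 4, 4, 4].
Every card is home exactly when every cycle has completed a whole number of laps, i.e. after lcm(2, 4) = 4 in-shuffles.

4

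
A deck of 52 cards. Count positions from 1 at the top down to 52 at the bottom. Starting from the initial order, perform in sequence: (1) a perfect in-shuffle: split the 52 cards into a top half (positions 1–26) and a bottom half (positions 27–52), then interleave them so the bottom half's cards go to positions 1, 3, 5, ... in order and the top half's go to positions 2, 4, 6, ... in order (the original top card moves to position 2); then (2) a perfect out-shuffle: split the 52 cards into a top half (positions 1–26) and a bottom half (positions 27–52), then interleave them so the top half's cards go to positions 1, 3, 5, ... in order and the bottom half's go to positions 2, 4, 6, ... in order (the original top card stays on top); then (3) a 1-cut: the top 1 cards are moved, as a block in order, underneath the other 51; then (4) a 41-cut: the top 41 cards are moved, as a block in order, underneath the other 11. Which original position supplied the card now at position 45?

9

Undo the operations in reverse order, starting from position 45:
  undo op 4 (cut 41): 45 ← 34
  undo op 3 (cut 1): 34 ← 35
  undo op 2 (out-shuffle, from top half): 35 ← 18
  undo op 1 (in-shuffle, from top half): 18 ← 9
So the card at position 45 came from original position 9.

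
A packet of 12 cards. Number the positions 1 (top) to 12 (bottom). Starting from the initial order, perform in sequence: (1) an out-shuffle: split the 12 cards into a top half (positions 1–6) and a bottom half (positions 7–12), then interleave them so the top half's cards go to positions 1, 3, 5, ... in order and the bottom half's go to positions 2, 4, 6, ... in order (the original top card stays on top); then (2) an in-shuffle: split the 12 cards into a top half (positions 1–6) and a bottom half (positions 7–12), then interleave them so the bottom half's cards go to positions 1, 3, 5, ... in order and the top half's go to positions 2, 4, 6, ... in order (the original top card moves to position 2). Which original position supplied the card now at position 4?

7

Undo the operations in reverse order, starting from position 4:
  undo op 2 (in-shuffle, from top half): 4 ← 2
  undo op 1 (out-shuffle, from bottom half): 2 ← 7
So the card at position 4 came from original position 7.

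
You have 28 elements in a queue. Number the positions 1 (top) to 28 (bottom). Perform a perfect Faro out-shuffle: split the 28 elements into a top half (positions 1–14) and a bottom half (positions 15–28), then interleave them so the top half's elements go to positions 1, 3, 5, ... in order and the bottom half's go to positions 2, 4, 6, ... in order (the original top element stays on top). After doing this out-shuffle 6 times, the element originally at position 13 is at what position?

Track the element's position through each out-shuffle:
13 → 25 → 22 → 16 → 4 → 7 → 13

13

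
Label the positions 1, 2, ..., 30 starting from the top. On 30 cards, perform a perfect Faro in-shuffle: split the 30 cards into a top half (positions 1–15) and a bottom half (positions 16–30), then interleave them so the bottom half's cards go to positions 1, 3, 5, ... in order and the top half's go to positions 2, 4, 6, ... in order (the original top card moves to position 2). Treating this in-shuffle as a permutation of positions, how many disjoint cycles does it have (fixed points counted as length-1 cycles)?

6

Trace each unvisited position around until it returns:
(1 2 4 8 16) (3 6 12 24 17) (5 10 20 9 18) (7 14 28 25 19) (11 22 13 26 21) (15 30 29 27 23)
6 cycles in total.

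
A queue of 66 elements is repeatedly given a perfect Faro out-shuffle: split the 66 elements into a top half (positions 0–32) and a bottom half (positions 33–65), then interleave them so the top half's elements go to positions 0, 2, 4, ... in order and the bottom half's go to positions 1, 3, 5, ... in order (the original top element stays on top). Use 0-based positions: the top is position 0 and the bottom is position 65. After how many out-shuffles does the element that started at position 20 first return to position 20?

Follow position 20 under repeated out-shuffles:
20 → 40 → 15 → 30 → 60 → 55 → 45 → 25 → 50 → 35 → 5 → 10 → 20
It first returns after 12 out-shuffles.

12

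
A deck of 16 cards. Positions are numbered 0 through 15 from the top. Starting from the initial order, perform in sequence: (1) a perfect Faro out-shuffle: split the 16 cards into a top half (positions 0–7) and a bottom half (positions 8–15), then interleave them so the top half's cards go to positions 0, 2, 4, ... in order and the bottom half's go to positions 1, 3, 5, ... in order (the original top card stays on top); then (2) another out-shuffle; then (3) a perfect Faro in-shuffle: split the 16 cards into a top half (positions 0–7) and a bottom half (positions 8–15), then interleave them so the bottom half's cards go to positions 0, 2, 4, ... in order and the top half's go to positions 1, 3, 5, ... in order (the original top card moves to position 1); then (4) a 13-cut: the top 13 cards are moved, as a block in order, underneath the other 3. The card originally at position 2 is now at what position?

3

Track the card from position 2 forward through each operation:
  after op 1 (out-shuffle): 2 → 4
  after op 2 (out-shuffle): 4 → 8
  after op 3 (in-shuffle): 8 → 0
  after op 4 (cut 13): 0 → 3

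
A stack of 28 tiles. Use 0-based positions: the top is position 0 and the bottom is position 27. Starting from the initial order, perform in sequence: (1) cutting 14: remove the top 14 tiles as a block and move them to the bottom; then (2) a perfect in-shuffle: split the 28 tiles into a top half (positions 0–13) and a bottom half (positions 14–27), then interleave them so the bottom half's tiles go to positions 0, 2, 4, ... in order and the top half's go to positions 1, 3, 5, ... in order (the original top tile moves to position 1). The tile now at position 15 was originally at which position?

Undo the operations in reverse order, starting from position 15:
  undo op 2 (in-shuffle, from top half): 15 ← 7
  undo op 1 (cut 14): 7 ← 21
So the tile at position 15 came from original position 21.

21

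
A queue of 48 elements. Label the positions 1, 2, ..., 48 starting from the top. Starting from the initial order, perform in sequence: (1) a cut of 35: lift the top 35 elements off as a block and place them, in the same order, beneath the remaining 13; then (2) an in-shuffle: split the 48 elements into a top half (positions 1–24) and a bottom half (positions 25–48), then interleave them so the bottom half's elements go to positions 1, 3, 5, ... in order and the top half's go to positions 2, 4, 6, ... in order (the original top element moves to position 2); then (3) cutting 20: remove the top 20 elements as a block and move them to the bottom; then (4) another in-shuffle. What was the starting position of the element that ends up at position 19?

Undo the operations in reverse order, starting from position 19:
  undo op 4 (in-shuffle, from bottom half): 19 ← 34
  undo op 3 (cut 20): 34 ← 6
  undo op 2 (in-shuffle, from top half): 6 ← 3
  undo op 1 (cut 35): 3 ← 38
So the element at position 19 came from original position 38.

38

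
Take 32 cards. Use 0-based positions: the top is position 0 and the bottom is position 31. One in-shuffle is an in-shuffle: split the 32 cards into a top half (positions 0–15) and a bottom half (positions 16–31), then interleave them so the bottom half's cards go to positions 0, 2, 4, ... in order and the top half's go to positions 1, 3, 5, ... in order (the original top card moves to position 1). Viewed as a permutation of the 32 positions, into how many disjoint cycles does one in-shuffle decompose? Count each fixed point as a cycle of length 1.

4

Trace each unvisited position around until it returns:
(0 1 3 7 15 31 30 28 24 16) (2 5 11 23 14 29 26 20 8 17) (4 9 19 6 13 27 22 12 25 18) (10 21)
4 cycles in total.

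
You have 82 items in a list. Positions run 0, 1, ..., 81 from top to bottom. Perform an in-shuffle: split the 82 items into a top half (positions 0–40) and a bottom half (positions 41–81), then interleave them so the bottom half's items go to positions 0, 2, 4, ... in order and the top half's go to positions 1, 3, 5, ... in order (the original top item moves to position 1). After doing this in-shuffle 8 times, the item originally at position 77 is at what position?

47

Track the item's position through each in-shuffle:
77 → 72 → 62 → 42 → 2 → 5 → 11 → 23 → 47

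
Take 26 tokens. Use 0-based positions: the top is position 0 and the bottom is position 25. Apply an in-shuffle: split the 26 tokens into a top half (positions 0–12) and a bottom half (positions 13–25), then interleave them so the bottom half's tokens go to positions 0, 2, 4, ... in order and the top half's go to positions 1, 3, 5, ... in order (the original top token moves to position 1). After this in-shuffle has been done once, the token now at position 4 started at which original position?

15

Work backwards from position 4, undoing one in-shuffle at a time:
4 ← 15
So the token now at position 4 started at position 15.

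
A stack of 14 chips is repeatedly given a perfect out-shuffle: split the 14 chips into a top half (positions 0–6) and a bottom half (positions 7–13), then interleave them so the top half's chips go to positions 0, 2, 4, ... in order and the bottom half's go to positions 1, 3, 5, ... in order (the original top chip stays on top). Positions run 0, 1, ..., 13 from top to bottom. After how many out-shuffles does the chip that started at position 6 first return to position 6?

Follow position 6 under repeated out-shuffles:
6 → 12 → 11 → 9 → 5 → 10 → 7 → 1 → 2 → 4 → 8 → 3 → 6
It first returns after 12 out-shuffles.

12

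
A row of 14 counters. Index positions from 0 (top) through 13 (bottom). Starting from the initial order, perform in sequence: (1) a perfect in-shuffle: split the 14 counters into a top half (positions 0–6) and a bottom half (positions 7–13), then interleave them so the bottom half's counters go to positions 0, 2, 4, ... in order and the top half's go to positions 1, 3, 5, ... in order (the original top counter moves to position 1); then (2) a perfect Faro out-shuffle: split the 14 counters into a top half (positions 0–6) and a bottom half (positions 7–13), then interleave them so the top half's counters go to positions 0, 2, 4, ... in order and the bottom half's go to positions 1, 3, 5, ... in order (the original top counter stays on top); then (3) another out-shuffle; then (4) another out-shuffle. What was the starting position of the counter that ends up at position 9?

Undo the operations in reverse order, starting from position 9:
  undo op 4 (out-shuffle, from bottom half): 9 ← 11
  undo op 3 (out-shuffle, from bottom half): 11 ← 12
  undo op 2 (out-shuffle, from top half): 12 ← 6
  undo op 1 (in-shuffle, from bottom half): 6 ← 10
So the counter at position 9 came from original position 10.

10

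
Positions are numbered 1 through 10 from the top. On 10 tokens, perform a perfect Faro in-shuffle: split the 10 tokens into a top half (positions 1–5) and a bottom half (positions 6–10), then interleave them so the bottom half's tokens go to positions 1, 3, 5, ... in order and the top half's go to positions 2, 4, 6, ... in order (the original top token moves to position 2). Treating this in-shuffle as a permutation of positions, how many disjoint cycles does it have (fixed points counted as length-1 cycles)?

1

Trace each unvisited position around until it returns:
(1 2 4 8 5 10 9 7 3 6)
1 cycle in total.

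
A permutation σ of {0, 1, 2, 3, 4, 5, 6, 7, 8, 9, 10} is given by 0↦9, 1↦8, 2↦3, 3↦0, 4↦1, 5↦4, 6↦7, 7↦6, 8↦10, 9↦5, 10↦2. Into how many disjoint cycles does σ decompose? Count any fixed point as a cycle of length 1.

2

Cycle decomposition: (0 9 5 4 1 8 10 2 3) (6 7).
2 cycles.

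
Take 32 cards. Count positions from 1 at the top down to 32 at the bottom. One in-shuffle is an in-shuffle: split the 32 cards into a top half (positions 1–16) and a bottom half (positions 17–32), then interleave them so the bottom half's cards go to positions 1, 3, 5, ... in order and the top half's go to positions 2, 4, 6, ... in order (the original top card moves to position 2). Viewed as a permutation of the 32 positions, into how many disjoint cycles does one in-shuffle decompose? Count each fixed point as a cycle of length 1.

Trace each unvisited position around until it returns:
(1 2 4 8 16 32 31 29 25 17) (3 6 12 24 15 30 27 21 9 18) (5 10 20 7 14 28 23 13 26 19) (11 22)
4 cycles in total.

4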